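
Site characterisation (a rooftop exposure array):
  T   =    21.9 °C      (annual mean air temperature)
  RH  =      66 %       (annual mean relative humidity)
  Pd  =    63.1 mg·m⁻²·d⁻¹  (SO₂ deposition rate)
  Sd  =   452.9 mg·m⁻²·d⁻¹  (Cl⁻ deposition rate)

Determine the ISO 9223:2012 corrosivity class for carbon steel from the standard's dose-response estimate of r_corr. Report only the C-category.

C5

carbon steel: T>10 °C ⇒ hinge -0.054·(21.9−10) = -0.6426
  Pd branch = 1.77·Pd^0.52·e^(0.02·RH+f) = 30.07 μm/a
  Sd branch = 0.102·Sd^0.62·e^(0.033·RH+0.04·T) = 95.86 μm/a
  sum: 30.07 + 95.86 → r_corr = 125.9 μm/a
Category bounds: 80…200 μm/a bracket r_corr ⇒ C5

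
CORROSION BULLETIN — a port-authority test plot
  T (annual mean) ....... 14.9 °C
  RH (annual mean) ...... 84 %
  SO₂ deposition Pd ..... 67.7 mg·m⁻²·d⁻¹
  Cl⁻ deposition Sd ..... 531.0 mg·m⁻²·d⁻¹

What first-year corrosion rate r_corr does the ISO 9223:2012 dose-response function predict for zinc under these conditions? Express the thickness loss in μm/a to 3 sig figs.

r_corr = 7.12 μm/a

zinc: temperature factor f = -0.071·(4.9) = -0.3479
  Pd branch = 0.0129·Pd^0.44·e^(0.046·RH+f) = 2.774 μm/a
  Sd branch = 0.0175·Sd^0.57·e^(0.008·RH+0.085·T) = 4.347 μm/a
  r_corr = 2.774 + 4.347 = 7.121 μm/a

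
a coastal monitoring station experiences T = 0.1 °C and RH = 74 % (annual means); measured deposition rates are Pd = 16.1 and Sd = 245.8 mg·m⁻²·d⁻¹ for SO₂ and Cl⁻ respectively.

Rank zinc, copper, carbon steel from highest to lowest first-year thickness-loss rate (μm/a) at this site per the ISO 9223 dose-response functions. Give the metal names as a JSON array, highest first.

zinc: temperature factor f = +0.038·(-9.9) = -0.3762
  sulphur-dioxide contribution → 0.9048 μm/a
  chloride contribution → 0.7353 μm/a
  ⇒ r_corr(zinc) = 1.64 μm/a
copper: f(T) = +0.126·(T−10) [T≤10 °C] = -1.2474
  sulphur-dioxide contribution → 0.2469 μm/a
  chloride contribution → 0.6535 μm/a
  total first-year rate 0.9004 μm/a
carbon steel: temperature factor f = +0.150·(-9.9) = -1.4850
  sulphur-dioxide contribution → 7.471 μm/a
  chloride contribution → 35.73 μm/a
  total first-year rate 43.2 μm/a
Ordering by μm/a: carbon steel (43.2) > zinc (1.64) > copper (0.9)

["carbon steel", "zinc", "copper"]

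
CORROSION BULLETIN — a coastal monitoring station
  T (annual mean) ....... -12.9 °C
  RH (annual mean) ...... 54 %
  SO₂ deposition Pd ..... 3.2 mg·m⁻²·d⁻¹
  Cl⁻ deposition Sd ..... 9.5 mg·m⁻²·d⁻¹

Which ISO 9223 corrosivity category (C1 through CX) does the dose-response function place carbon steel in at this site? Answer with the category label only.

carbon steel: temperature factor f = +0.150·(-22.9) = -3.4350
  Pd branch = 1.77·Pd^0.52·e^(0.02·RH+f) = 0.3075 μm/a
  Sd branch = 0.102·Sd^0.62·e^(0.033·RH+0.04·T) = 1.461 μm/a
  r_corr = 0.3075 + 1.461 = 1.768 μm/a
ISO 9223 Table 2 (carbon steel): 1.3 < 1.77 ≤ 25 μm/a ⇒ C2

C2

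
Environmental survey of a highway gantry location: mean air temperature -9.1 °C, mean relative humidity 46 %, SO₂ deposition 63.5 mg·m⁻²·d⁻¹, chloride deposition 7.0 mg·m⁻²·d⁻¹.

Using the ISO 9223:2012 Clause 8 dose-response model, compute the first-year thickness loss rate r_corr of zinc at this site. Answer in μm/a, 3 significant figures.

r_corr = 0.357 μm/a

zinc: temperature factor f = +0.038·(-19.1) = -0.7258
  sulphur-dioxide contribution → 0.3218 μm/a
  chloride contribution → 0.03537 μm/a
  ⇒ r_corr(zinc) = 0.3572 μm/a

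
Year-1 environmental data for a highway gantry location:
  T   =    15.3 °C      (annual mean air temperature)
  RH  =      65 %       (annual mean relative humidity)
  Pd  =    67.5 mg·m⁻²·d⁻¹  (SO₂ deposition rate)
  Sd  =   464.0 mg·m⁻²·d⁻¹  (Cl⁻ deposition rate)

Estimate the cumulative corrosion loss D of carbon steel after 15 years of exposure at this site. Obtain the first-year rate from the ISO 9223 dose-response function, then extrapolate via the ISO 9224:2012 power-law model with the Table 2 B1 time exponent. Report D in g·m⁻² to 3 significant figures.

D(15) = 3.75e+03 g·m⁻²

carbon steel: temperature factor f = -0.054·(5.3) = -0.2862
  Pd branch = 1.77·Pd^0.52·e^(0.02·RH+f) = 43.6 μm/a
  Sd branch = 0.102·Sd^0.62·e^(0.033·RH+0.04·T) = 72.31 μm/a
  r_corr = 43.6 + 72.31 = 115.9 μm/a
ISO 9224: D(t) = r_corr · t^b with b = 0.523 (carbon steel, B1)
  D(15) = 115.9 × 15^0.523 = 115.9 × 4.122 = 477.8 μm
  Mass loss = 477.8 μm × 7.85 g/cm³ = 3750 g·m⁻²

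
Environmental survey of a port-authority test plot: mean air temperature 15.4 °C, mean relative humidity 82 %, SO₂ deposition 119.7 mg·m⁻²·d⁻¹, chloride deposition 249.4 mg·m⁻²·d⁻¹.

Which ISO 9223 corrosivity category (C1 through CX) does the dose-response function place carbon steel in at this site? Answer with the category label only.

carbon steel: f(T) = -0.054·(T−10) [T>10 °C] = -0.2916
  Pd branch = 1.77·Pd^0.52·e^(0.02·RH+f) = 82.07 μm/a
  Cl⁻ term: 0.102·249.4^0.62·exp(0.033·82+0.04·15.4) = 86.58
  r_corr = 82.07 + 86.58 = 168.6 μm/a
Category bounds: 80…200 μm/a bracket r_corr ⇒ C5

C5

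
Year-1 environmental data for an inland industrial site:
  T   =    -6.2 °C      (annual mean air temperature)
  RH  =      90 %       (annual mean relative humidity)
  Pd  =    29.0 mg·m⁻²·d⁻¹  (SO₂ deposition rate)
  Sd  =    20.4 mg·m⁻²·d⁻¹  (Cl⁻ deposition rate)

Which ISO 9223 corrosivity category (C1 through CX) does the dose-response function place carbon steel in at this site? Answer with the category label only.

C2

carbon steel: f(T) = +0.150·(T−10) [T≤10 °C] = -2.4300
  Pd branch = 1.77·Pd^0.52·e^(0.02·RH+f) = 5.43 μm/a
  Cl⁻ term: 0.102·20.4^0.62·exp(0.033·90+0.04·-6.2) = 10.06
  sum: 5.43 + 10.06 → r_corr = 15.49 μm/a
Category bounds: 1.3…25 μm/a bracket r_corr ⇒ C2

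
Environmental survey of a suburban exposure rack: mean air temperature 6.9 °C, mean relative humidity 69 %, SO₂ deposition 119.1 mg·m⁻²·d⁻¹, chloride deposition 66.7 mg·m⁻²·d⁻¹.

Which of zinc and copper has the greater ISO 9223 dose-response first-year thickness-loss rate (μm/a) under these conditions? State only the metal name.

zinc: T≤10 °C ⇒ hinge +0.038·(6.9−10) = -0.1178
  SO₂ term: 0.0129·119.1^0.44·exp(0.046·69-0.1178) = 2.245
  Cl⁻ term: 0.0175·66.7^0.57·exp(0.008·69+0.085·6.9) = 0.5987
  sum: 2.245 + 0.5987 → r_corr = 2.844 μm/a
copper: f(T) = +0.126·(T−10) [T≤10 °C] = -0.3906
  SO₂ term: 0.0053·119.1^0.26·exp(0.059·69-0.3906) = 0.7284
  Cl⁻ term: 0.01025·66.7^0.27·exp(0.036·69+0.049·6.9) = 0.5356
  sum: 0.7284 + 0.5356 → r_corr = 1.264 μm/a
Ordering by μm/a: zinc (2.84) > copper (1.26)

zinc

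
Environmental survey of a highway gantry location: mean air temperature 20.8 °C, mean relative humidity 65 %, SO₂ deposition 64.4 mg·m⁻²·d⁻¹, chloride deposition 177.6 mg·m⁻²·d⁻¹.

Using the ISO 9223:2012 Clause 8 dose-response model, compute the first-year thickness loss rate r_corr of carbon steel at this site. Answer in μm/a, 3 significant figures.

r_corr = 81.3 μm/a

carbon steel: T>10 °C ⇒ hinge -0.054·(20.8−10) = -0.5832
  Pd branch = 1.77·Pd^0.52·e^(0.02·RH+f) = 31.62 μm/a
  Sd branch = 0.102·Sd^0.62·e^(0.033·RH+0.04·T) = 49.68 μm/a
  r_corr = 31.62 + 49.68 = 81.29 μm/a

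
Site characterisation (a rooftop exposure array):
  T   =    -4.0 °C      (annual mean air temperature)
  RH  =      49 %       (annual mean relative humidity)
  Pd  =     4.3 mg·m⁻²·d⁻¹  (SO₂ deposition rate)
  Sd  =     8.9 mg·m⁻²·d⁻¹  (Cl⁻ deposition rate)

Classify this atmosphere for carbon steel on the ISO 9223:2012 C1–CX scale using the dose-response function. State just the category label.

carbon steel: f(T) = +0.150·(T−10) [T≤10 °C] = -2.1000
  SO₂ term: 1.77·4.3^0.52·exp(0.02·49-2.1000) = 1.233
  Cl⁻ term: 0.102·8.9^0.62·exp(0.033·49+0.04·-4.0) = 1.698
  sum: 1.233 + 1.698 → r_corr = 2.931 μm/a
Category bounds: 1.3…25 μm/a bracket r_corr ⇒ C2

C2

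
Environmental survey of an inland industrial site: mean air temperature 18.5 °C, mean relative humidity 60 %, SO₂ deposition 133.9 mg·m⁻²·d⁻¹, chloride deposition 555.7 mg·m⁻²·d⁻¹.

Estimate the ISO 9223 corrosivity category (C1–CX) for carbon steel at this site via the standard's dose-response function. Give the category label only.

carbon steel: temperature factor f = -0.054·(8.5) = -0.4590
  Pd branch = 1.77·Pd^0.52·e^(0.02·RH+f) = 47.39 μm/a
  Sd branch = 0.102·Sd^0.62·e^(0.033·RH+0.04·T) = 77.93 μm/a
  sum: 47.39 + 77.93 → r_corr = 125.3 μm/a
Category bounds: 80…200 μm/a bracket r_corr ⇒ C5

C5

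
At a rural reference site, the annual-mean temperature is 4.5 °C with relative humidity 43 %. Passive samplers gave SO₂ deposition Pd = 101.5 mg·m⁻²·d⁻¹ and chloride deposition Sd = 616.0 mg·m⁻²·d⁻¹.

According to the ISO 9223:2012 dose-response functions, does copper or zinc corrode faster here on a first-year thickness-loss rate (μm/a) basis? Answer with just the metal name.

zinc

copper: temperature factor f = +0.126·(-5.5) = -0.6930
  SO₂ term: 0.0053·101.5^0.26·exp(0.059·43-0.6930) = 0.1114
  Cl⁻ term: 0.01025·616.0^0.27·exp(0.036·43+0.049·4.5) = 0.3404
  sum: 0.1114 + 0.3404 → r_corr = 0.4518 μm/a
zinc: temperature factor f = +0.038·(-5.5) = -0.2090
  SO₂ term: 0.0129·101.5^0.44·exp(0.046·43-0.2090) = 0.5777
  Cl⁻ term: 0.0175·616.0^0.57·exp(0.008·43+0.085·4.5) = 1.408
  r_corr = 0.5777 + 1.408 = 1.986 μm/a
Ordering by μm/a: zinc (1.99) > copper (0.452)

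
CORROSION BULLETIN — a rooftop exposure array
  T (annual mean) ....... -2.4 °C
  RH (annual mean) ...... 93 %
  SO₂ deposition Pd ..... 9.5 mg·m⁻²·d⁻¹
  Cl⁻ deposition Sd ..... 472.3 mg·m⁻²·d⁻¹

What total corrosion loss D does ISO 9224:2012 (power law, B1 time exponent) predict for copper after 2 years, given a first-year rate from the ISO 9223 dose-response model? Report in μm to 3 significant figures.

D(2) = 2.94 μm

copper: temperature factor f = +0.126·(-12.4) = -1.5624
  sulphur-dioxide contribution → 0.4819 μm/a
  chloride contribution → 1.367 μm/a
  ⇒ r_corr(copper) = 1.849 μm/a
Power-law: D(2) = r_corr · 2^0.667
  D(2) = 1.849 × 2^0.667 = 1.849 × 1.588 = 2.935 μm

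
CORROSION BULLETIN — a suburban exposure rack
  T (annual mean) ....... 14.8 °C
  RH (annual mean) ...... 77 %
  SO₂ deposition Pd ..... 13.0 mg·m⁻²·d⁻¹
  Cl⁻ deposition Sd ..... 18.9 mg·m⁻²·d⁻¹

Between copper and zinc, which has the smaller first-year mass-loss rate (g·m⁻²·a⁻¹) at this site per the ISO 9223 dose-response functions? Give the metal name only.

zinc

copper: T>10 °C ⇒ hinge -0.080·(14.8−10) = -0.3840
  SO₂ term: 0.0053·13.0^0.26·exp(0.059·77-0.3840) = 0.6609
  Sd branch = 0.01025·Sd^0.27·e^(0.036·RH+0.049·T) = 0.7485 μm/a
  sum: 0.6609 + 0.7485 → r_corr = 1.409 μm/a
  mass loss = 1.409 μm/a × 8.96 g/cm³ = 12.63 g·m⁻²·a⁻¹
zinc: f(T) = -0.071·(T−10) [T>10 °C] = -0.3408
  Pd branch = 0.0129·Pd^0.44·e^(0.046·RH+f) = 0.9795 μm/a
  Sd branch = 0.0175·Sd^0.57·e^(0.008·RH+0.085·T) = 0.6088 μm/a
  r_corr = 0.9795 + 0.6088 = 1.588 μm/a
  mass loss = 1.588 μm/a × 7.14 g/cm³ = 11.34 g·m⁻²·a⁻¹
Ordering by g·m⁻²·a⁻¹: copper (12.6) > zinc (11.3)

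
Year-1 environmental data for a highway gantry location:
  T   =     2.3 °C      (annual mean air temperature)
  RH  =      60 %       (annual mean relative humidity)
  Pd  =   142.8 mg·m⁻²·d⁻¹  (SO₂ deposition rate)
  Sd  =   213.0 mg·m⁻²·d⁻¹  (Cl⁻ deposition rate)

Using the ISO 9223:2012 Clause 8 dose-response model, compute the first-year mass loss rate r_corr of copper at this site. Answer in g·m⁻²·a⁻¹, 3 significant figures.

r_corr = 6.04 g·m⁻²·a⁻¹

copper: temperature factor f = +0.126·(-7.7) = -0.9702
  SO₂ term: 0.0053·142.8^0.26·exp(0.059·60-0.9702) = 0.2515
  Sd branch = 0.01025·Sd^0.27·e^(0.036·RH+0.049·T) = 0.4231 μm/a
  sum: 0.2515 + 0.4231 → r_corr = 0.6746 μm/a
Convert to mass loss: 0.6746 μm/a × 8.96 g/cm³ = 6.044 g·m⁻²·a⁻¹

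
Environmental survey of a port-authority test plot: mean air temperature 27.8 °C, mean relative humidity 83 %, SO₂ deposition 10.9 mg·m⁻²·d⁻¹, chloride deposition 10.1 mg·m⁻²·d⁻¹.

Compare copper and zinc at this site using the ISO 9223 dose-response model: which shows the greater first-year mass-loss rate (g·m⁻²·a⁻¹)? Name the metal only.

copper

copper: T>10 °C ⇒ hinge -0.080·(27.8−10) = -1.4240
  sulphur-dioxide contribution → 0.3179 μm/a
  chloride contribution → 1.483 μm/a
  ⇒ r_corr(copper) = 1.801 μm/a
  mass loss = 1.801 μm/a × 8.96 g/cm³ = 16.14 g·m⁻²·a⁻¹
zinc: T>10 °C ⇒ hinge -0.071·(27.8−10) = -1.2638
  sulphur-dioxide contribution → 0.4746 μm/a
  chloride contribution → 1.349 μm/a
  total first-year rate 1.824 μm/a
  mass loss = 1.824 μm/a × 7.14 g/cm³ = 13.02 g·m⁻²·a⁻¹
Ordering by g·m⁻²·a⁻¹: copper (16.1) > zinc (13)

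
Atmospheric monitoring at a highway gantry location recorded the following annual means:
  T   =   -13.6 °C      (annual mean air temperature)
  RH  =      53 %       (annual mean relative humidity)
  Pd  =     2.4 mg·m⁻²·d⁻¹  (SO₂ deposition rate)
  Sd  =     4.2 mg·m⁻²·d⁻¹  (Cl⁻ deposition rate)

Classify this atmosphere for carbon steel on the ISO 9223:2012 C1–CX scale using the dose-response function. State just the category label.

carbon steel: T≤10 °C ⇒ hinge +0.150·(-13.6−10) = -3.5400
  Pd branch = 1.77·Pd^0.52·e^(0.02·RH+f) = 0.2337 μm/a
  Sd branch = 0.102·Sd^0.62·e^(0.033·RH+0.04·T) = 0.8286 μm/a
  sum: 0.2337 + 0.8286 → r_corr = 1.062 μm/a
1.06 μm/a falls in (0, 1.3] for carbon steel → category C1

C1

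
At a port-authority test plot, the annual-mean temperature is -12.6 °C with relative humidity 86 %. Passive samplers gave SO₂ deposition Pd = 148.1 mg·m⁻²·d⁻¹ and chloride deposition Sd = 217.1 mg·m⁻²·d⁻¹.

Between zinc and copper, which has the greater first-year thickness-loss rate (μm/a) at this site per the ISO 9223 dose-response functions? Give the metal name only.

zinc

zinc: f(T) = +0.038·(T−10) [T≤10 °C] = -0.8588
  Pd branch = 0.0129·Pd^0.44·e^(0.046·RH+f) = 2.575 μm/a
  Cl⁻ term: 0.0175·217.1^0.57·exp(0.008·86+0.085·-12.6) = 0.2562
  sum: 2.575 + 0.2562 → r_corr = 2.831 μm/a
copper: f(T) = +0.126·(T−10) [T≤10 °C] = -2.8476
  SO₂ term: 0.0053·148.1^0.26·exp(0.059·86-2.8476) = 0.1801
  Sd branch = 0.01025·Sd^0.27·e^(0.036·RH+0.049·T) = 0.5225 μm/a
  r_corr = 0.1801 + 0.5225 = 0.7026 μm/a
Ordering by μm/a: zinc (2.83) > copper (0.703)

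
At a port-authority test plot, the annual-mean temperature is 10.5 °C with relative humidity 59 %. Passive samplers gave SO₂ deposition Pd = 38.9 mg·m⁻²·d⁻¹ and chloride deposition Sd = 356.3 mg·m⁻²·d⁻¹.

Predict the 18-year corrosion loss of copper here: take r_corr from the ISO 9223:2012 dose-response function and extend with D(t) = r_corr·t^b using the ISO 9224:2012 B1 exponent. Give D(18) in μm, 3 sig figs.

D(18) = 7.76 μm

copper: f(T) = -0.080·(T−10) [T>10 °C] = -0.0400
  SO₂ term: 0.0053·38.9^0.26·exp(0.059·59-0.0400) = 0.4286
  Cl⁻ term: 0.01025·356.3^0.27·exp(0.036·59+0.049·10.5) = 0.7008
  sum: 0.4286 + 0.7008 → r_corr = 1.129 μm/a
Power-law: D(18) = r_corr · 18^0.667
  D(18) = 1.129 × 18^0.667 = 1.129 × 6.875 = 7.765 μm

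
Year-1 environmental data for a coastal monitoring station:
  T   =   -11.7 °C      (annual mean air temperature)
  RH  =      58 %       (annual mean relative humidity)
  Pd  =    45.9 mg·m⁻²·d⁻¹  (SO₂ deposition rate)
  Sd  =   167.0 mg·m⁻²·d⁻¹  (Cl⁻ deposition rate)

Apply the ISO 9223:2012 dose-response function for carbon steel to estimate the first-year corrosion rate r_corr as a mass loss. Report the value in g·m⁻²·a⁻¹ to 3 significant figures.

carbon steel: temperature factor f = +0.150·(-21.7) = -3.2550
  Pd branch = 1.77·Pd^0.52·e^(0.02·RH+f) = 1.593 μm/a
  Sd branch = 0.102·Sd^0.62·e^(0.033·RH+0.04·T) = 10.34 μm/a
  sum: 1.593 + 10.34 → r_corr = 11.94 μm/a
Convert to mass loss: 11.94 μm/a × 7.85 g/cm³ = 93.7 g·m⁻²·a⁻¹

r_corr = 93.7 g·m⁻²·a⁻¹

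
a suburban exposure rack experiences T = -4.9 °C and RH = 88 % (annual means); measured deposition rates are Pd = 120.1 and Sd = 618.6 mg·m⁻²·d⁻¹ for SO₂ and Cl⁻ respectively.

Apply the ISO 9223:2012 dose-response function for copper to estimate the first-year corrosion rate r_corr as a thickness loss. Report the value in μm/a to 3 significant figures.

copper: f(T) = +0.126·(T−10) [T≤10 °C] = -1.8774
  sulphur-dioxide contribution → 0.5064 μm/a
  chloride contribution → 1.086 μm/a
  total first-year rate 1.593 μm/a

r_corr = 1.59 μm/a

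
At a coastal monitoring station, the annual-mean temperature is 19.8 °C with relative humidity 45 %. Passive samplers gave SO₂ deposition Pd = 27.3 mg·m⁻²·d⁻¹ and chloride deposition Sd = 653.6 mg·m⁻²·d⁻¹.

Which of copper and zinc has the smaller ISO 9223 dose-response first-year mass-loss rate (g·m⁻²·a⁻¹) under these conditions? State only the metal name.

copper: f(T) = -0.080·(T−10) [T>10 °C] = -0.7840
  sulphur-dioxide contribution → 0.08133 μm/a
  chloride contribution → 0.7866 μm/a
  total first-year rate 0.868 μm/a
  mass loss = 0.868 μm/a × 8.96 g/cm³ = 7.777 g·m⁻²·a⁻¹
zinc: f(T) = -0.071·(T−10) [T>10 °C] = -0.6958
  sulphur-dioxide contribution → 0.2184 μm/a
  chloride contribution → 5.433 μm/a
  total first-year rate 5.651 μm/a
  mass loss = 5.651 μm/a × 7.14 g/cm³ = 40.35 g·m⁻²·a⁻¹
Ordering by g·m⁻²·a⁻¹: zinc (40.4) > copper (7.78)

copper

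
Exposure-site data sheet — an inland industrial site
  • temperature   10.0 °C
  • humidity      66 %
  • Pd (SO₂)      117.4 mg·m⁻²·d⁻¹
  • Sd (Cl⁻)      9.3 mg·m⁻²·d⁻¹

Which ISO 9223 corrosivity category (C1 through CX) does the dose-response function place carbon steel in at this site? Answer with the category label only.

C5

carbon steel: temperature factor f = +0.150·(0.0) = +0.0000
  sulphur-dioxide contribution → 78.97 μm/a
  chloride contribution → 5.354 μm/a
  total first-year rate 84.33 μm/a
Category bounds: 80…200 μm/a bracket r_corr ⇒ C5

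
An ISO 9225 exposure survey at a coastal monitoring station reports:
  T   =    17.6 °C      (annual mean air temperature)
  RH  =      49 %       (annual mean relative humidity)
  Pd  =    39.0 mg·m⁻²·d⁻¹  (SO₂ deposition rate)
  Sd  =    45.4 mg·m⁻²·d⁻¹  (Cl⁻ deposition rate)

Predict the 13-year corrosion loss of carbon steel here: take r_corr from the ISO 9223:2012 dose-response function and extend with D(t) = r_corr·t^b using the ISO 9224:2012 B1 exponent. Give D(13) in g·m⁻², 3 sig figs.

carbon steel: f(T) = -0.054·(T−10) [T>10 °C] = -0.4104
  SO₂ term: 1.77·39.0^0.52·exp(0.02·49-0.4104) = 21.02
  Cl⁻ term: 0.102·45.4^0.62·exp(0.033·49+0.04·17.6) = 11.07
  r_corr = 21.02 + 11.07 = 32.09 μm/a
Power-law: D(13) = r_corr · 13^0.523
  D(13) = 32.09 × 13^0.523 = 32.09 × 3.825 = 122.7 μm
  Mass loss = 122.7 μm × 7.85 g/cm³ = 963.4 g·m⁻²

D(13) = 963 g·m⁻²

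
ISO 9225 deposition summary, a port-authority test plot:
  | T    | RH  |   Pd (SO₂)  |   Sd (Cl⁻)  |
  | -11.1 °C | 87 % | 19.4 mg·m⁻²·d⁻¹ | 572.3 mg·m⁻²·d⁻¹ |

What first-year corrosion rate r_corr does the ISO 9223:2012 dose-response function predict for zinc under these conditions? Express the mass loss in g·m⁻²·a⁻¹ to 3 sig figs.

r_corr = 12.0 g·m⁻²·a⁻¹

zinc: f(T) = +0.038·(T−10) [T≤10 °C] = -0.8018
  sulphur-dioxide contribution → 1.167 μm/a
  chloride contribution → 0.5098 μm/a
  ⇒ r_corr(zinc) = 1.677 μm/a
Convert to mass loss: 1.677 μm/a × 7.14 g/cm³ = 11.97 g·m⁻²·a⁻¹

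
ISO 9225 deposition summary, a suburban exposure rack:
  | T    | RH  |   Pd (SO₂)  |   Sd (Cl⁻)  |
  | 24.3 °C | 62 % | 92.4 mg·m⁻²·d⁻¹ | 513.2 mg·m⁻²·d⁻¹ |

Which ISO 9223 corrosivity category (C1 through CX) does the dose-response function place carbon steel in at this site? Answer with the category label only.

C5

carbon steel: T>10 °C ⇒ hinge -0.054·(24.3−10) = -0.7722
  SO₂ term: 1.77·92.4^0.52·exp(0.02·62-0.7722) = 29.74
  Sd branch = 0.102·Sd^0.62·e^(0.033·RH+0.04·T) = 99.93 μm/a
  sum: 29.74 + 99.93 → r_corr = 129.7 μm/a
ISO 9223 Table 2 (carbon steel): 80 < 130 ≤ 200 μm/a ⇒ C5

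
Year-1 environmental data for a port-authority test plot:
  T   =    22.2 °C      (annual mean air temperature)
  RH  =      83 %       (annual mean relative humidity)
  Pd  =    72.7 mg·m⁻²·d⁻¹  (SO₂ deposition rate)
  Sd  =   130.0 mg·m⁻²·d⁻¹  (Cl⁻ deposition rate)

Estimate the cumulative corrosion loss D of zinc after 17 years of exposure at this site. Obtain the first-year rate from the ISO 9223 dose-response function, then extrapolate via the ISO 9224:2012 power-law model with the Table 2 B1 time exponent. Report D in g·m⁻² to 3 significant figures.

zinc: T>10 °C ⇒ hinge -0.071·(22.2−10) = -0.8662
  SO₂ term: 0.0129·72.7^0.44·exp(0.046·83-0.8662) = 1.628
  Cl⁻ term: 0.0175·130.0^0.57·exp(0.008·83+0.085·22.2) = 3.596
  r_corr = 1.628 + 3.596 = 5.224 μm/a
Long-term exponent b (ISO 9224 Table 2, B1) = 0.813
  D(17) = 5.224 × 17^0.813 = 5.224 × 10.01 = 52.29 μm
  Mass loss = 52.29 μm × 7.14 g/cm³ = 373.3 g·m⁻²

D(17) = 373 g·m⁻²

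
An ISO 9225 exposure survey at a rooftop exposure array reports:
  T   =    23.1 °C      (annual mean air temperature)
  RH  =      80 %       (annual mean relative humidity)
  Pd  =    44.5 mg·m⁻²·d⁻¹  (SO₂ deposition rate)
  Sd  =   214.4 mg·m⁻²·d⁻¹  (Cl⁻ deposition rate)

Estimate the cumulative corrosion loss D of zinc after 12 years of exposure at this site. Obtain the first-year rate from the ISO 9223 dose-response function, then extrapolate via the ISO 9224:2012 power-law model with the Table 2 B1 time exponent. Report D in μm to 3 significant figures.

zinc: temperature factor f = -0.071·(13.1) = -0.9301
  Pd branch = 0.0129·Pd^0.44·e^(0.046·RH+f) = 1.072 μm/a
  Sd branch = 0.0175·Sd^0.57·e^(0.008·RH+0.085·T) = 5.041 μm/a
  sum: 1.072 + 5.041 → r_corr = 6.113 μm/a
Power-law: D(12) = r_corr · 12^0.813
  D(12) = 6.113 × 12^0.813 = 6.113 × 7.54 = 46.09 μm

D(12) = 46.1 μm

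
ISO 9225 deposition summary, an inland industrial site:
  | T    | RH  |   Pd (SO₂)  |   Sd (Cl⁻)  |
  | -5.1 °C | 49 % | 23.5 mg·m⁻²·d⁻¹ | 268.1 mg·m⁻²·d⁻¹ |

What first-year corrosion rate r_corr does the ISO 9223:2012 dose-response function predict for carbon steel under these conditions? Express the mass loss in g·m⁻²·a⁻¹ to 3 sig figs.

carbon steel: f(T) = +0.150·(T−10) [T≤10 °C] = -2.2650
  SO₂ term: 1.77·23.5^0.52·exp(0.02·49-2.2650) = 2.528
  Cl⁻ term: 0.102·268.1^0.62·exp(0.033·49+0.04·-5.1) = 13.42
  r_corr = 2.528 + 13.42 = 15.95 μm/a
Convert to mass loss: 15.95 μm/a × 7.85 g/cm³ = 125.2 g·m⁻²·a⁻¹

r_corr = 125 g·m⁻²·a⁻¹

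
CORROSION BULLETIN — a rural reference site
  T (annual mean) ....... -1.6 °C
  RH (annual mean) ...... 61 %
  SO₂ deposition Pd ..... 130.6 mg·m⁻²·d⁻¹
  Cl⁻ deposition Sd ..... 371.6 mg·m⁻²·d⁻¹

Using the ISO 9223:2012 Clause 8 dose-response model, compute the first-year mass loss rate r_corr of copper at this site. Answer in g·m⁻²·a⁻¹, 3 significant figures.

copper: T≤10 °C ⇒ hinge +0.126·(-1.6−10) = -1.4616
  SO₂ term: 0.0053·130.6^0.26·exp(0.059·61-1.4616) = 0.1595
  Sd branch = 0.01025·Sd^0.27·e^(0.036·RH+0.049·T) = 0.421 μm/a
  r_corr = 0.1595 + 0.421 = 0.5805 μm/a
Convert to mass loss: 0.5805 μm/a × 8.96 g/cm³ = 5.201 g·m⁻²·a⁻¹

r_corr = 5.20 g·m⁻²·a⁻¹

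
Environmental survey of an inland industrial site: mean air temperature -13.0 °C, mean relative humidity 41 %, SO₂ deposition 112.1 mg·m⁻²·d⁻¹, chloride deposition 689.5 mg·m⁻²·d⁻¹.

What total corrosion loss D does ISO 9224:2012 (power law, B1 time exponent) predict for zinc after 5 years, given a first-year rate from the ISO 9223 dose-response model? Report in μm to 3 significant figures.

D(5) = 2.28 μm

zinc: f(T) = +0.038·(T−10) [T≤10 °C] = -0.8740
  sulphur-dioxide contribution → 0.2831 μm/a
  chloride contribution → 0.3339 μm/a
  ⇒ r_corr(zinc) = 0.6169 μm/a
Long-term exponent b (ISO 9224 Table 2, B1) = 0.813
  D(5) = 0.6169 × 5^0.813 = 0.6169 × 3.701 = 2.283 μm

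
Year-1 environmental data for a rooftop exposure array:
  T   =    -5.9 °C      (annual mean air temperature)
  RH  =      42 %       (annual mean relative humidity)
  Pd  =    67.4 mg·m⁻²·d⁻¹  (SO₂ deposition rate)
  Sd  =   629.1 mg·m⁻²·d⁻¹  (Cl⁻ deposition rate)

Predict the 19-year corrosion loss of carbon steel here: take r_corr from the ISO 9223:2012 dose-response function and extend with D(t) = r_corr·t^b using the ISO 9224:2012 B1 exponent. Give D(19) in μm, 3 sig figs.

D(19) = 97.4 μm

carbon steel: f(T) = +0.150·(T−10) [T≤10 °C] = -2.3850
  SO₂ term: 1.77·67.4^0.52·exp(0.02·42-2.3850) = 3.372
  Cl⁻ term: 0.102·629.1^0.62·exp(0.033·42+0.04·-5.9) = 17.51
  r_corr = 3.372 + 17.51 = 20.88 μm/a
ISO 9224: D(t) = r_corr · t^b with b = 0.523 (carbon steel, B1)
  D(19) = 20.88 × 19^0.523 = 20.88 × 4.664 = 97.39 μm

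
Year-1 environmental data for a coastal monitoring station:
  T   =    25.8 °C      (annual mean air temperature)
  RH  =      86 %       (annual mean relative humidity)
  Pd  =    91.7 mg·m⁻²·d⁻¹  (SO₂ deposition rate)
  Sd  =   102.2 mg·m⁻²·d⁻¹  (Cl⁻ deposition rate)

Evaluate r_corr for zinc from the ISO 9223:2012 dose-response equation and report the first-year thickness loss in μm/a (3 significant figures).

zinc: temperature factor f = -0.071·(15.8) = -1.1218
  sulphur-dioxide contribution → 1.603 μm/a
  chloride contribution → 4.361 μm/a
  total first-year rate 5.964 μm/a

r_corr = 5.96 μm/a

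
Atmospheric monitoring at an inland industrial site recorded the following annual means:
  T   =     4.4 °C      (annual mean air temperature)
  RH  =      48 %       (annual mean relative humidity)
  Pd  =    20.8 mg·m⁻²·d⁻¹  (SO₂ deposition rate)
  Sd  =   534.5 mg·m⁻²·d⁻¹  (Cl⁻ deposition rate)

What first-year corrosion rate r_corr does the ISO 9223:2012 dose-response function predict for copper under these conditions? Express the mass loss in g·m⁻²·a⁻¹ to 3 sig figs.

r_corr = 4.37 g·m⁻²·a⁻¹

copper: T≤10 °C ⇒ hinge +0.126·(4.4−10) = -0.7056
  SO₂ term: 0.0053·20.8^0.26·exp(0.059·48-0.7056) = 0.09783
  Sd branch = 0.01025·Sd^0.27·e^(0.036·RH+0.049·T) = 0.3903 μm/a
  sum: 0.09783 + 0.3903 → r_corr = 0.4881 μm/a
Convert to mass loss: 0.4881 μm/a × 8.96 g/cm³ = 4.373 g·m⁻²·a⁻¹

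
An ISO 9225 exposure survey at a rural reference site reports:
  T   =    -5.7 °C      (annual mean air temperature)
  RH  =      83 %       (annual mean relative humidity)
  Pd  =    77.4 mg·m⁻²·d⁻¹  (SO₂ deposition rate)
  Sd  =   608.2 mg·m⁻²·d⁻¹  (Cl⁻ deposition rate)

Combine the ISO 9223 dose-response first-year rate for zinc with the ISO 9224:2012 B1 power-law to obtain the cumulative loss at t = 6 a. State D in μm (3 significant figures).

D(6) = 12.9 μm

zinc: temperature factor f = +0.038·(-15.7) = -0.5966
  sulphur-dioxide contribution → 2.191 μm/a
  chloride contribution → 0.8089 μm/a
  ⇒ r_corr(zinc) = 3 μm/a
Long-term exponent b (ISO 9224 Table 2, B1) = 0.813
  D(6) = 3 × 6^0.813 = 3 × 4.292 = 12.88 μm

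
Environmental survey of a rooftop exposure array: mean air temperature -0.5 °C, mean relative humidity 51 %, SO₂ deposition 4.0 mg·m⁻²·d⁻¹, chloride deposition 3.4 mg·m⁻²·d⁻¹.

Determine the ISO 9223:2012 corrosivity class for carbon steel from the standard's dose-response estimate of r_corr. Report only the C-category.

carbon steel: temperature factor f = +0.150·(-10.5) = -1.5750
  Pd branch = 1.77·Pd^0.52·e^(0.02·RH+f) = 2.089 μm/a
  Sd branch = 0.102·Sd^0.62·e^(0.033·RH+0.04·T) = 1.149 μm/a
  r_corr = 2.089 + 1.149 = 3.238 μm/a
Category bounds: 1.3…25 μm/a bracket r_corr ⇒ C2

C2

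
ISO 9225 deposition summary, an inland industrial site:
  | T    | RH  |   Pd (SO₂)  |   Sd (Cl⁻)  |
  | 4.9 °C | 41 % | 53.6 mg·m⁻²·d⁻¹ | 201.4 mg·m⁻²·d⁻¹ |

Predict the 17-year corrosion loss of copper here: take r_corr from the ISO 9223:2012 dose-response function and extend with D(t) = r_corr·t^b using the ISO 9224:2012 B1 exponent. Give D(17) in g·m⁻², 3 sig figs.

D(17) = 19.4 g·m⁻²

copper: T≤10 °C ⇒ hinge +0.126·(4.9−10) = -0.6426
  SO₂ term: 0.0053·53.6^0.26·exp(0.059·41-0.6426) = 0.08817
  Sd branch = 0.01025·Sd^0.27·e^(0.036·RH+0.049·T) = 0.2388 μm/a
  r_corr = 0.08817 + 0.2388 = 0.327 μm/a
Power-law: D(17) = r_corr · 17^0.667
  D(17) = 0.327 × 17^0.667 = 0.327 × 6.618 = 2.164 μm
  Mass loss = 2.164 μm × 8.96 g/cm³ = 19.39 g·m⁻²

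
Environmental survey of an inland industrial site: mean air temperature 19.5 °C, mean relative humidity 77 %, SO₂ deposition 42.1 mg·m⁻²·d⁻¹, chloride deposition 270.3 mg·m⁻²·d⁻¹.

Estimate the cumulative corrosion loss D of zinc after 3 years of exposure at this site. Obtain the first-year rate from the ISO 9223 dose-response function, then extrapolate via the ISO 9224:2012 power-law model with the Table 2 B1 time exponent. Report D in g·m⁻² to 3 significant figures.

D(3) = 92.7 g·m⁻²

zinc: f(T) = -0.071·(T−10) [T>10 °C] = -0.6745
  Pd branch = 0.0129·Pd^0.44·e^(0.046·RH+f) = 1.177 μm/a
  Sd branch = 0.0175·Sd^0.57·e^(0.008·RH+0.085·T) = 4.136 μm/a
  sum: 1.177 + 4.136 → r_corr = 5.312 μm/a
Power-law: D(3) = r_corr · 3^0.813
  D(3) = 5.312 × 3^0.813 = 5.312 × 2.443 = 12.98 μm
  Mass loss = 12.98 μm × 7.14 g/cm³ = 92.66 g·m⁻²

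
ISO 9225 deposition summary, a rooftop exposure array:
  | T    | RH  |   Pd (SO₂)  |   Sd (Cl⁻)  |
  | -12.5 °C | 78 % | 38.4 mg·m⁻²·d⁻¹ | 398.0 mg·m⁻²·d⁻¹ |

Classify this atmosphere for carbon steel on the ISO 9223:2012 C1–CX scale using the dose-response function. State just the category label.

C3

carbon steel: temperature factor f = +0.150·(-22.5) = -3.3750
  sulphur-dioxide contribution → 1.921 μm/a
  chloride contribution → 33.21 μm/a
  ⇒ r_corr(carbon steel) = 35.13 μm/a
Category bounds: 25…50 μm/a bracket r_corr ⇒ C3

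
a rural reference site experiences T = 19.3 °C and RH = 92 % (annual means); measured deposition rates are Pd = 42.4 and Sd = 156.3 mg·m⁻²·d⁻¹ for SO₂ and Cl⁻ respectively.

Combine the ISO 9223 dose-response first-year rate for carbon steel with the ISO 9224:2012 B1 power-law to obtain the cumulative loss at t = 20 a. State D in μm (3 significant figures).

carbon steel: temperature factor f = -0.054·(9.3) = -0.5022
  SO₂ term: 1.77·42.4^0.52·exp(0.02·92-0.5022) = 47.34
  Cl⁻ term: 0.102·156.3^0.62·exp(0.033·92+0.04·19.3) = 105.4
  r_corr = 47.34 + 105.4 = 152.7 μm/a
Long-term exponent b (ISO 9224 Table 2, B1) = 0.523
  D(20) = 152.7 × 20^0.523 = 152.7 × 4.791 = 731.6 μm

D(20) = 732 μm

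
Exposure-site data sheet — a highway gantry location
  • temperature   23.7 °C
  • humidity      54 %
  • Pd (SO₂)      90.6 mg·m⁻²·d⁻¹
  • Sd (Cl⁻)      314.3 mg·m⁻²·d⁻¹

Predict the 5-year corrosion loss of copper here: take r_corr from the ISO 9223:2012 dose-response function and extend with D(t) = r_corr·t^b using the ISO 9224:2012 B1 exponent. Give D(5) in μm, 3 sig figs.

D(5) = 3.57 μm

copper: f(T) = -0.080·(T−10) [T>10 °C] = -1.0960
  SO₂ term: 0.0053·90.6^0.26·exp(0.059·54-1.0960) = 0.1383
  Sd branch = 0.01025·Sd^0.27·e^(0.036·RH+0.049·T) = 1.08 μm/a
  r_corr = 0.1383 + 1.08 = 1.219 μm/a
Long-term exponent b (ISO 9224 Table 2, B1) = 0.667
  D(5) = 1.219 × 5^0.667 = 1.219 × 2.926 = 3.566 μm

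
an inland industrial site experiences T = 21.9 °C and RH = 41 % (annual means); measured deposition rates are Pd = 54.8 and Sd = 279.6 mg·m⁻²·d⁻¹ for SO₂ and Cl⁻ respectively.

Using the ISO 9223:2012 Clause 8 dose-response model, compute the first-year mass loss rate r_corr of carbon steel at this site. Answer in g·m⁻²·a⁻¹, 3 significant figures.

carbon steel: temperature factor f = -0.054·(11.9) = -0.6426
  SO₂ term: 1.77·54.8^0.52·exp(0.02·41-0.6426) = 16.95
  Cl⁻ term: 0.102·279.6^0.62·exp(0.033·41+0.04·21.9) = 31.15
  r_corr = 16.95 + 31.15 = 48.1 μm/a
Convert to mass loss: 48.1 μm/a × 7.85 g/cm³ = 377.6 g·m⁻²·a⁻¹

r_corr = 378 g·m⁻²·a⁻¹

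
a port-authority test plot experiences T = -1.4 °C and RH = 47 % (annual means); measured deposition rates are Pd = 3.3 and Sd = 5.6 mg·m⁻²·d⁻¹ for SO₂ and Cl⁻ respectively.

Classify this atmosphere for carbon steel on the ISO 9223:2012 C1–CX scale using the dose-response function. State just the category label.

C2

carbon steel: T≤10 °C ⇒ hinge +0.150·(-1.4−10) = -1.7100
  sulphur-dioxide contribution → 1.525 μm/a
  chloride contribution → 1.324 μm/a
  ⇒ r_corr(carbon steel) = 2.848 μm/a
Category bounds: 1.3…25 μm/a bracket r_corr ⇒ C2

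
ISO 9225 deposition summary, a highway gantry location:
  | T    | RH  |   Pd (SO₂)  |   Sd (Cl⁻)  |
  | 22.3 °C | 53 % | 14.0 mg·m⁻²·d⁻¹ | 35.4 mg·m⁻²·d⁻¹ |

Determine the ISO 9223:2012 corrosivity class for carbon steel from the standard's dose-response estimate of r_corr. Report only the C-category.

C2

carbon steel: T>10 °C ⇒ hinge -0.054·(22.3−10) = -0.6642
  SO₂ term: 1.77·14.0^0.52·exp(0.02·53-0.6642) = 10.37
  Cl⁻ term: 0.102·35.4^0.62·exp(0.033·53+0.04·22.3) = 13.06
  sum: 10.37 + 13.06 → r_corr = 23.43 μm/a
Category bounds: 1.3…25 μm/a bracket r_corr ⇒ C2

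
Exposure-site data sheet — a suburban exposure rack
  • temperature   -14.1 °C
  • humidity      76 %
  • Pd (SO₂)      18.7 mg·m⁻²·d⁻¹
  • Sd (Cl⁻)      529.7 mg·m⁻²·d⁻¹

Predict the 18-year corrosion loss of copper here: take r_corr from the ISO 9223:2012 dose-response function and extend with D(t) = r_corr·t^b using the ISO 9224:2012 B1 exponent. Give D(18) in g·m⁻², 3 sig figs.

copper: f(T) = +0.126·(T−10) [T≤10 °C] = -3.0366
  SO₂ term: 0.0053·18.7^0.26·exp(0.059·76-3.0366) = 0.04826
  Cl⁻ term: 0.01025·529.7^0.27·exp(0.036·76+0.049·-14.1) = 0.4309
  sum: 0.04826 + 0.4309 → r_corr = 0.4792 μm/a
Long-term exponent b (ISO 9224 Table 2, B1) = 0.667
  D(18) = 0.4792 × 18^0.667 = 0.4792 × 6.875 = 3.294 μm
  Mass loss = 3.294 μm × 8.96 g/cm³ = 29.52 g·m⁻²

D(18) = 29.5 g·m⁻²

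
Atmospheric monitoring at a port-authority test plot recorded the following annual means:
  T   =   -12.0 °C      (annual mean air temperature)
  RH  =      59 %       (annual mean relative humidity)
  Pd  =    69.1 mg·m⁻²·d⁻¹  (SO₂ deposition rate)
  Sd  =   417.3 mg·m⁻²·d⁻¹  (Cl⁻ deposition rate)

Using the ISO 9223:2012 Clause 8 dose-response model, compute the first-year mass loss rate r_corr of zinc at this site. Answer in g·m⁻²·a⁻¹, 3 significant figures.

zinc: temperature factor f = +0.038·(-22.0) = -0.8360
  SO₂ term: 0.0129·69.1^0.44·exp(0.046·59-0.8360) = 0.544
  Sd branch = 0.0175·Sd^0.57·e^(0.008·RH+0.085·T) = 0.3153 μm/a
  sum: 0.544 + 0.3153 → r_corr = 0.8592 μm/a
Convert to mass loss: 0.8592 μm/a × 7.14 g/cm³ = 6.135 g·m⁻²·a⁻¹

r_corr = 6.13 g·m⁻²·a⁻¹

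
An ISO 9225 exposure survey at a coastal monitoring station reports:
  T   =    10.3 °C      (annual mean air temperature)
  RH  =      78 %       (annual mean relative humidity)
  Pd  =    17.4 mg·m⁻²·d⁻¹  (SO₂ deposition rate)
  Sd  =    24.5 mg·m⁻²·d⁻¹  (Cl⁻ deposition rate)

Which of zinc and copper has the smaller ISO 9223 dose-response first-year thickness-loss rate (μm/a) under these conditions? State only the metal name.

copper

zinc: f(T) = -0.071·(T−10) [T>10 °C] = -0.0213
  SO₂ term: 0.0129·17.4^0.44·exp(0.046·78-0.0213) = 1.605
  Sd branch = 0.0175·Sd^0.57·e^(0.008·RH+0.085·T) = 0.4854 μm/a
  r_corr = 1.605 + 0.4854 = 2.09 μm/a
copper: f(T) = -0.080·(T−10) [T>10 °C] = -0.0240
  SO₂ term: 0.0053·17.4^0.26·exp(0.059·78-0.0240) = 1.084
  Sd branch = 0.01025·Sd^0.27·e^(0.036·RH+0.049·T) = 0.6676 μm/a
  sum: 1.084 + 0.6676 → r_corr = 1.752 μm/a
Ordering by μm/a: zinc (2.09) > copper (1.75)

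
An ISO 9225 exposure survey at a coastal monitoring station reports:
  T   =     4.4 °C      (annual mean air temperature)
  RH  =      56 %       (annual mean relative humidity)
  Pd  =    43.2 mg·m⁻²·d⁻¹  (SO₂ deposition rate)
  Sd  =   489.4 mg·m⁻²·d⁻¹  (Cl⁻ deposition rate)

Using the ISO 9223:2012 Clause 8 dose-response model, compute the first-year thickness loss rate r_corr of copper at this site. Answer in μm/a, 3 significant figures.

copper: T≤10 °C ⇒ hinge +0.126·(4.4−10) = -0.7056
  Pd branch = 0.0053·Pd^0.26·e^(0.059·RH+f) = 0.1897 μm/a
  Sd branch = 0.01025·Sd^0.27·e^(0.036·RH+0.049·T) = 0.5083 μm/a
  r_corr = 0.1897 + 0.5083 = 0.6979 μm/a

r_corr = 0.698 μm/a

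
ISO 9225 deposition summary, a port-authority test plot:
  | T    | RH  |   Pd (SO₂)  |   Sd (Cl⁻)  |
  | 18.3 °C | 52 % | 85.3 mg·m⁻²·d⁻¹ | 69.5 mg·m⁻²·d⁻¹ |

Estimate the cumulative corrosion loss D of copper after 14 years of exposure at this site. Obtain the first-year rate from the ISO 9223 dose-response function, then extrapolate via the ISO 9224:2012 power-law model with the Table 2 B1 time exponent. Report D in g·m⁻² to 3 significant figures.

copper: f(T) = -0.080·(T−10) [T>10 °C] = -0.6640
  sulphur-dioxide contribution → 0.1864 μm/a
  chloride contribution → 0.5134 μm/a
  ⇒ r_corr(copper) = 0.6998 μm/a
ISO 9224: D(t) = r_corr · t^b with b = 0.667 (copper, B1)
  D(14) = 0.6998 × 14^0.667 = 0.6998 × 5.814 = 4.069 μm
  Mass loss = 4.069 μm × 8.96 g/cm³ = 36.45 g·m⁻²

D(14) = 36.5 g·m⁻²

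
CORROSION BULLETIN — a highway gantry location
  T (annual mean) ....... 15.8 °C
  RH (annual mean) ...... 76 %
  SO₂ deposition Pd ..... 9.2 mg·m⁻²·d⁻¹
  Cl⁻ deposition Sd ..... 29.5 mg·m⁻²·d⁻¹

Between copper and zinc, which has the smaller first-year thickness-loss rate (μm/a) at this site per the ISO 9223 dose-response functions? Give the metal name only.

copper: temperature factor f = -0.080·(5.8) = -0.4640
  Pd branch = 0.0053·Pd^0.26·e^(0.059·RH+f) = 0.5257 μm/a
  Sd branch = 0.01025·Sd^0.27·e^(0.036·RH+0.049·T) = 0.8551 μm/a
  sum: 0.5257 + 0.8551 → r_corr = 1.381 μm/a
zinc: T>10 °C ⇒ hinge -0.071·(15.8−10) = -0.4118
  SO₂ term: 0.0129·9.2^0.44·exp(0.046·76-0.4118) = 0.7484
  Sd branch = 0.0175·Sd^0.57·e^(0.008·RH+0.085·T) = 0.8475 μm/a
  sum: 0.7484 + 0.8475 → r_corr = 1.596 μm/a
Ordering by μm/a: zinc (1.6) > copper (1.38)

copper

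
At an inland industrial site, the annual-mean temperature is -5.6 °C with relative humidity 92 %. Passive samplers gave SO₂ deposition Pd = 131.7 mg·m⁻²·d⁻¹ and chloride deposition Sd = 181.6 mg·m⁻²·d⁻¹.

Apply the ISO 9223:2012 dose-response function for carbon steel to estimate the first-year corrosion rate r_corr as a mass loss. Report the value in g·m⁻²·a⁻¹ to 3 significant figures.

r_corr = 442 g·m⁻²·a⁻¹

carbon steel: T≤10 °C ⇒ hinge +0.150·(-5.6−10) = -2.3400
  sulphur-dioxide contribution → 13.58 μm/a
  chloride contribution → 42.71 μm/a
  total first-year rate 56.29 μm/a
Convert to mass loss: 56.29 μm/a × 7.85 g/cm³ = 441.9 g·m⁻²·a⁻¹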